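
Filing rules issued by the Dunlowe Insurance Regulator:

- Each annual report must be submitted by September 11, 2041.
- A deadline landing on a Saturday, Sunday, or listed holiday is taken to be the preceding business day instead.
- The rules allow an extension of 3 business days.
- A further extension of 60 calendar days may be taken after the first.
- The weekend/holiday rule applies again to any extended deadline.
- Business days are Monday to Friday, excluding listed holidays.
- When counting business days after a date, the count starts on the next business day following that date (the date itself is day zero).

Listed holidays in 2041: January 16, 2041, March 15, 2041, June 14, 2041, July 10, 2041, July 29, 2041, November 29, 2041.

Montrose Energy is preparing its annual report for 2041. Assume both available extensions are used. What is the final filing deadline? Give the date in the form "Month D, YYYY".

November 15, 2041

Start from the fixed due date, September 11, 2041.
September 11, 2041 falls on a Wednesday, which is a business day, so no adjustment is needed.
Applying the 3-business-day extension: 3 business days after September 11, 2041 is September 16, 2041.
Since September 16, 2041 is a Monday and not a holiday, the date is unchanged.
Applying the 60-calendar-day extension: September 16, 2041 + 60 days = November 15, 2041.
November 15, 2041 falls on a Friday, which is a business day, so no adjustment is needed.
Final deadline: November 15, 2041.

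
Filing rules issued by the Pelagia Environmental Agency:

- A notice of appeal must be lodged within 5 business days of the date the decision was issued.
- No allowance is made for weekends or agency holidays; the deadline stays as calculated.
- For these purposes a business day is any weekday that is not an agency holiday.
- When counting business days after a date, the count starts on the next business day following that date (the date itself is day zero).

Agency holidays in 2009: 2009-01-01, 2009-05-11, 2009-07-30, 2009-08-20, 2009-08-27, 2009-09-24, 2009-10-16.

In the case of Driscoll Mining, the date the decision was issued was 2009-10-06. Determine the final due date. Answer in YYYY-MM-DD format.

Starting the day after 2009-10-06 and counting 5 business days lands on 2009-10-13.
2009-10-13 falls on a Tuesday. The rules make no weekend/holiday allowance, so it remains 2009-10-13.
So the filing is due 2009-10-13.

2009-10-13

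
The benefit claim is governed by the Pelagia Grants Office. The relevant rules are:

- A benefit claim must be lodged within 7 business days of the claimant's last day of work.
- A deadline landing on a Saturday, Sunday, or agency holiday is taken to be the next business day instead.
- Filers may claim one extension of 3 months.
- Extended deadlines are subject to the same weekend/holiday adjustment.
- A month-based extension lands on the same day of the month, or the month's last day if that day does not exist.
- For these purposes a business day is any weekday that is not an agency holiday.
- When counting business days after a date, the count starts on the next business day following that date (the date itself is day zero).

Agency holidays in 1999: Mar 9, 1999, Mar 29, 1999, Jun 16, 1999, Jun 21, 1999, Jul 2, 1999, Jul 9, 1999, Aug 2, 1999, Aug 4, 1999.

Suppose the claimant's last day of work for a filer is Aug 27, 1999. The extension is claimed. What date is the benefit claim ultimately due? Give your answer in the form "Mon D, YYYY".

Counting 7 business days after Aug 27, 1999 (skipping weekends and listed holidays) reaches Sep 7, 1999.
Since Sep 7, 1999 is a Tuesday and not a holiday, the date is unchanged.
Applying the 3 months extension: 3 months after Sep 7, 1999 is Dec 7, 1999.
Dec 7, 1999 falls on a Tuesday, which is a business day, so no adjustment is needed.
The final due date is Dec 7, 1999.

Dec 7, 1999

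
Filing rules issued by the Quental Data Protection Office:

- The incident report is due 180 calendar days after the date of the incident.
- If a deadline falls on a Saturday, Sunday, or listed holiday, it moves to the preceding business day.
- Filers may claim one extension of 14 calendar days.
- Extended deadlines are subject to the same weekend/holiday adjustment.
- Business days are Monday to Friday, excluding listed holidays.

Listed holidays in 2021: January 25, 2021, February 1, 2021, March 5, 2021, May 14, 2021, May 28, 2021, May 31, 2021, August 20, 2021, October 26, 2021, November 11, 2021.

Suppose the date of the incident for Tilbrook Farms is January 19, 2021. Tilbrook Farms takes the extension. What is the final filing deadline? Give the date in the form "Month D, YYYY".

July 30, 2021

From January 19, 2021, 180 calendar days later is July 18, 2021.
Because July 18, 2021 is a Sunday, the deadline becomes July 16, 2021 (Friday).
Applying the 14-calendar-day extension: July 16, 2021 + 14 days = July 30, 2021.
July 30, 2021 (Friday) is already a business day.
So the filing is due July 30, 2021.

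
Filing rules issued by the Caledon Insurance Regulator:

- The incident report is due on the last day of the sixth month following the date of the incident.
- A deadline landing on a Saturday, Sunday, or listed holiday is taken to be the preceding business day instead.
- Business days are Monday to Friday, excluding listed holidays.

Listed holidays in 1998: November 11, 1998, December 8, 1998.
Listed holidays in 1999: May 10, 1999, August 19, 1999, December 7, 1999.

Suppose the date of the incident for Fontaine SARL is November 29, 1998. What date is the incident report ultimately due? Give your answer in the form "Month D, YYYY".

6 months after November 29, 1998 is May 1999; that month ends on May 31, 1999.
Since May 31, 1999 is a Monday and not a holiday, the date is unchanged.
So the filing is due May 31, 1999.

May 31, 1999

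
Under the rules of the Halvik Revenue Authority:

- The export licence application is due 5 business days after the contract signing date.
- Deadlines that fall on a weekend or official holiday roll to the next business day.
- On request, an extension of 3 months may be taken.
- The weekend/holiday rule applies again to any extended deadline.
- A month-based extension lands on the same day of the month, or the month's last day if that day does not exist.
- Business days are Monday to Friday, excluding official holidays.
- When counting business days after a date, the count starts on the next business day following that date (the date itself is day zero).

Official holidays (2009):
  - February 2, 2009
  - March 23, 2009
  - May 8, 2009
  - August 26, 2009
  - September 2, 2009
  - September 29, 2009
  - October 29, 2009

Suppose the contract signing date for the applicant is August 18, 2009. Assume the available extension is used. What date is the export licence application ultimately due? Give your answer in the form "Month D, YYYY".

Counting 5 business days after August 18, 2009 (skipping weekends and listed holidays) reaches August 25, 2009.
August 25, 2009 is a Tuesday and not a listed holiday, so it stands.
Add 3 months to August 25, 2009: November 25, 2009.
November 25, 2009 falls on a Wednesday, which is a business day, so no adjustment is needed.
Deadline: November 25, 2009.

November 25, 2009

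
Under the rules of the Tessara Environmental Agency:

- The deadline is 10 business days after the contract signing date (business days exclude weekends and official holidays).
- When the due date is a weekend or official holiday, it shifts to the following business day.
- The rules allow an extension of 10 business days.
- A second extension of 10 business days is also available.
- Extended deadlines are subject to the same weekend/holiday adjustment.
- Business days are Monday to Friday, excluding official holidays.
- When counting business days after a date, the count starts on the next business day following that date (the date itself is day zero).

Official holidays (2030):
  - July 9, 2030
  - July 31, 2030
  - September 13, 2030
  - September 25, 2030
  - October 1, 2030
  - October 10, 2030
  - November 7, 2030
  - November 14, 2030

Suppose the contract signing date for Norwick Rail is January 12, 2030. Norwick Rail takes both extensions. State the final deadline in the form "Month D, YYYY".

10 business days after January 12, 2030, excluding weekends and holidays, is January 25, 2030.
Since January 25, 2030 is a Friday and not a holiday, the date is unchanged.
Applying the 10-business-day extension: 10 business days after January 25, 2030 is February 8, 2030.
February 8, 2030 (Friday) is already a business day.
Applying the 10-business-day extension: 10 business days after February 8, 2030 is February 22, 2030.
February 22, 2030 (Friday) is already a business day.
The final due date is February 22, 2030.

February 22, 2030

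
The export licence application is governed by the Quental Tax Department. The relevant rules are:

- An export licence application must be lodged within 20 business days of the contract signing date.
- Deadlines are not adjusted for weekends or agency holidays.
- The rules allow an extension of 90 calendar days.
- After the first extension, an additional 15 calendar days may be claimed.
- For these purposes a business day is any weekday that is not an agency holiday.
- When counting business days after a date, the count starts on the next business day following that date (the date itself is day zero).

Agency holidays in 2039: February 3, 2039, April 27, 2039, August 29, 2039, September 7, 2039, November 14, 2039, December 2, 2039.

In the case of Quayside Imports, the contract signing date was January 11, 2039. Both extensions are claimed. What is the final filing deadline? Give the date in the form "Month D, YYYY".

Counting 20 business days after January 11, 2039 (skipping weekends and listed holidays) reaches February 9, 2039.
February 9, 2039 falls on a Wednesday. The rules make no weekend/holiday allowance, so it remains February 9, 2039.
Applying the 90-calendar-day extension: February 9, 2039 + 90 days = May 10, 2039.
May 10, 2039 falls on a Tuesday. The rules make no weekend/holiday allowance, so it remains May 10, 2039.
With the 15-day extension, May 10, 2039 becomes May 25, 2039.
No adjustment is made for weekends or holidays, so May 25, 2039 stands.
The final due date is May 25, 2039.

May 25, 2039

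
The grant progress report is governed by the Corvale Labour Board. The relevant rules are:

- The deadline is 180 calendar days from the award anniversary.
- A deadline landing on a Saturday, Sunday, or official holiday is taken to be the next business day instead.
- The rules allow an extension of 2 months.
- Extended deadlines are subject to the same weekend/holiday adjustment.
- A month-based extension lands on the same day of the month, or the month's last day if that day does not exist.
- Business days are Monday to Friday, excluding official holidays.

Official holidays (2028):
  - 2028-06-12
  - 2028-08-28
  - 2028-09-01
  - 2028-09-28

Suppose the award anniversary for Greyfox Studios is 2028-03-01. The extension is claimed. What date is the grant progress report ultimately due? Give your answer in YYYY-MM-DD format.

From 2028-03-01, 180 calendar days later is 2028-08-28.
2028-08-28 is a listed holiday; the next business day is 2028-08-29 (Tuesday).
Add 2 months to 2028-08-29: 2028-10-29.
2028-10-29 is a Sunday, so it moves to the next business day, 2028-10-30 (Monday).
Deadline: 2028-10-30.

2028-10-30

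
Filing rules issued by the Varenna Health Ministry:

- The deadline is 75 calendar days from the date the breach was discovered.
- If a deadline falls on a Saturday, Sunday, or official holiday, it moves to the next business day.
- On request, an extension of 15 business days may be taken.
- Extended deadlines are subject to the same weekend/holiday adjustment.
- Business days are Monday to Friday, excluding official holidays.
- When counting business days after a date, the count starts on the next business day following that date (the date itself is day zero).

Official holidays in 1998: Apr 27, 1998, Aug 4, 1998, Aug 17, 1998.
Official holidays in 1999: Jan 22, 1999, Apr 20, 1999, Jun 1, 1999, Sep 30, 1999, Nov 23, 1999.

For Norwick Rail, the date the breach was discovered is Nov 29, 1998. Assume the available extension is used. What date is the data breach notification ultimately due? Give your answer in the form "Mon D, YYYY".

Mar 5, 1999

From Nov 29, 1998, 75 calendar days later is Feb 12, 1999.
Feb 12, 1999 (Friday) is already a business day.
Counting 15 further business days from Feb 12, 1999 reaches Mar 5, 1999.
Since Mar 5, 1999 is a Friday and not a holiday, the date is unchanged.
The final due date is Mar 5, 1999.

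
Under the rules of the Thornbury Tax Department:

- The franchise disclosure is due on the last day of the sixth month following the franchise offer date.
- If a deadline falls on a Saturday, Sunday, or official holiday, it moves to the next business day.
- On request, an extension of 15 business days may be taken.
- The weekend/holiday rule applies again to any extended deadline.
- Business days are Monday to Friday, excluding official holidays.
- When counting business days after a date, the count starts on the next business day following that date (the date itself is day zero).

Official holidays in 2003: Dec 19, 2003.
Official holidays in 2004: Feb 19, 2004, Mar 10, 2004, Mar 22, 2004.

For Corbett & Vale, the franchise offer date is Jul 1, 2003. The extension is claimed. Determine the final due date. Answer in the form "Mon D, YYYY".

6 months after Jul 1, 2003 is January 2004; that month ends on Jan 31, 2004.
Jan 31, 2004 falls on a Saturday. Rolling to the next business day gives Feb 2, 2004, a Monday.
The 15-business-day extension runs from Feb 2, 2004 to Feb 24, 2004.
Feb 24, 2004 is a Tuesday and not a listed holiday, so it stands.
Final deadline: Feb 24, 2004.

Feb 24, 2004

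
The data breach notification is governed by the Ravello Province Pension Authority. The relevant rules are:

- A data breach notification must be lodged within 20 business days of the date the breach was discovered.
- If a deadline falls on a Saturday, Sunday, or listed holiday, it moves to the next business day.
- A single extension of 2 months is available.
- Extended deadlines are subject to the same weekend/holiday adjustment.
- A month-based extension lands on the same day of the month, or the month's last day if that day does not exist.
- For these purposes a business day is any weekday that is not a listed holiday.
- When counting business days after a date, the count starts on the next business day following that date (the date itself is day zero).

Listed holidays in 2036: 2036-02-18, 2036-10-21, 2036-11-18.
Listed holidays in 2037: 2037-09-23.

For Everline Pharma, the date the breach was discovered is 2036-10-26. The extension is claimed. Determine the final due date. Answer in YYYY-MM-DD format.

Counting 20 business days after 2036-10-26 (skipping weekends and listed holidays) reaches 2036-11-24.
2036-11-24 is a Monday and not a listed holiday, so it stands.
Applying the 2 months extension: 2 months after 2036-11-24 is 2037-01-24.
2037-01-24 is a Saturday; the next business day is 2037-01-26 (Monday).
The final due date is 2037-01-26.

2037-01-26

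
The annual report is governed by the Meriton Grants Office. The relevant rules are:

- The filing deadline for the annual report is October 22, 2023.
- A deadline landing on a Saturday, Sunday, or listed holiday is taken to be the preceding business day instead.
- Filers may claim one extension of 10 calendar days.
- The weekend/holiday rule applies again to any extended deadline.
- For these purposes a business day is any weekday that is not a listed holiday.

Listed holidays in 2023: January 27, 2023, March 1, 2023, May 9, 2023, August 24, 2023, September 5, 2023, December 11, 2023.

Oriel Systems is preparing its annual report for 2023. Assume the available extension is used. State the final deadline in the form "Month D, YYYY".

The stated deadline is October 22, 2023.
October 22, 2023 falls on a Sunday. Rolling to the preceding business day gives October 20, 2023, a Friday.
Applying the 10-calendar-day extension: October 20, 2023 + 10 days = October 30, 2023.
October 30, 2023 is a Monday and not a listed holiday, so it stands.
The final due date is October 30, 2023.

October 30, 2023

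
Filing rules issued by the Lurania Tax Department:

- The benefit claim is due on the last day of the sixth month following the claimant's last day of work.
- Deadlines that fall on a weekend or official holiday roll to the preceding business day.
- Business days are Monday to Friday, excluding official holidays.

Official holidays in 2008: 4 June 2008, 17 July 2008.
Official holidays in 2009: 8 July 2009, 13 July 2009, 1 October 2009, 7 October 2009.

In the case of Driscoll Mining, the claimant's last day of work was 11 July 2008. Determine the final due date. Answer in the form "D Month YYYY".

The sixth month after 11 July 2008 is January 2009, whose last day is 31 January 2009.
31 January 2009 is a Saturday; the preceding business day is 30 January 2009 (Friday).
Deadline: 30 January 2009.

30 January 2009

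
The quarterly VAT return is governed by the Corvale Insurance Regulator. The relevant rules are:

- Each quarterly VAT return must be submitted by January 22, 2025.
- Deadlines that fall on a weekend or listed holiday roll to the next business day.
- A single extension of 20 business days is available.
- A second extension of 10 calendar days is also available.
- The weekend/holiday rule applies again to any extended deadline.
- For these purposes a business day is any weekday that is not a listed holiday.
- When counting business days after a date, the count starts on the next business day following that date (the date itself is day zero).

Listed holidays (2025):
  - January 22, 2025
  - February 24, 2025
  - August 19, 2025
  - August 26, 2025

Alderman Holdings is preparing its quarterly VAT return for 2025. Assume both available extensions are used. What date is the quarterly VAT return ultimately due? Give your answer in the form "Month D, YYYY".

March 3, 2025

The stated deadline is January 22, 2025.
Because January 22, 2025 is a listed holiday, the deadline becomes January 23, 2025 (Thursday).
The 20-business-day extension runs from January 23, 2025 to February 20, 2025.
February 20, 2025 is a Thursday and not a listed holiday, so it stands.
The 10-calendar-day extension moves the deadline from February 20, 2025 to March 2, 2025.
March 2, 2025 falls on a Sunday. Rolling to the next business day gives March 3, 2025, a Monday.
Deadline: March 3, 2025.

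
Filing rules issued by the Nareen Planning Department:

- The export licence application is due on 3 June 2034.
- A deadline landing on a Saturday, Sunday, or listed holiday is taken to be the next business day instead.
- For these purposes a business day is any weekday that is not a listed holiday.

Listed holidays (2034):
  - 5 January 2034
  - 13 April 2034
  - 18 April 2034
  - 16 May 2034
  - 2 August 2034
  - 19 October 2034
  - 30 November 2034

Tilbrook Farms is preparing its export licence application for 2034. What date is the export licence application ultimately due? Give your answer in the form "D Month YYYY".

5 June 2034

The statutory due date is 3 June 2034.
Because 3 June 2034 is a Saturday, the deadline becomes 5 June 2034 (Monday).
The final due date is 5 June 2034.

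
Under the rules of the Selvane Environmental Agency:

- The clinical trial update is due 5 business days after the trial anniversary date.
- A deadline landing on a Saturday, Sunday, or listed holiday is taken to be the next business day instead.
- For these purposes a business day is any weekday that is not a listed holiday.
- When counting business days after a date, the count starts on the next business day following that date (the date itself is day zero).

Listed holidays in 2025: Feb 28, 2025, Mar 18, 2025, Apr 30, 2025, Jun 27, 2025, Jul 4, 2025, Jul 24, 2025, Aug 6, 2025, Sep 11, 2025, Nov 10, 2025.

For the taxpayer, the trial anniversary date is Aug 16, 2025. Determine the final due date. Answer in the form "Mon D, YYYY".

5 business days after Aug 16, 2025, excluding weekends and holidays, is Aug 22, 2025.
Aug 22, 2025 falls on a Friday, which is a business day, so no adjustment is needed.
So the filing is due Aug 22, 2025.

Aug 22, 2025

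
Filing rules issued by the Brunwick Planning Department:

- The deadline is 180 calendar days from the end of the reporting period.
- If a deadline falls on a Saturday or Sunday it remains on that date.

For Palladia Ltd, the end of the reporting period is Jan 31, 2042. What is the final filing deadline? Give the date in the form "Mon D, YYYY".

Jul 30, 2042

180 calendar days after Jan 31, 2042 is Jul 30, 2042.
Jul 30, 2042 falls on a Wednesday. The rules make no weekend/holiday allowance, so it remains Jul 30, 2042.
The final due date is Jul 30, 2042.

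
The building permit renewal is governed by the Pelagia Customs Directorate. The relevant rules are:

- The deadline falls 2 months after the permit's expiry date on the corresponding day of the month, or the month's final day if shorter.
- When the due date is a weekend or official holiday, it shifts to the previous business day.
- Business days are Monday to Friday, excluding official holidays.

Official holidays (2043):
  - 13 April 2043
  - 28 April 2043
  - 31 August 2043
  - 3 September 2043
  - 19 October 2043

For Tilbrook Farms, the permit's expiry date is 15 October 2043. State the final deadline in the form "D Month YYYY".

2 months from 15 October 2043 is 15 December 2043.
Since 15 December 2043 is a Tuesday and not a holiday, the date is unchanged.
The final due date is 15 December 2043.

15 December 2043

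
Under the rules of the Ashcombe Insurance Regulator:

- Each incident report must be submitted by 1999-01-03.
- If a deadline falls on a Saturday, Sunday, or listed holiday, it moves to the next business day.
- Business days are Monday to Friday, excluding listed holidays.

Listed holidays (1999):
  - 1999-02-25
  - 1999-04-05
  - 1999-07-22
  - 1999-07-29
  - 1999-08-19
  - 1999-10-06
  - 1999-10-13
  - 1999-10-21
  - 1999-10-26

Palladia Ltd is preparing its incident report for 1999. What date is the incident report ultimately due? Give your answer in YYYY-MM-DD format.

The statutory due date is 1999-01-03.
1999-01-03 is a Sunday; the next business day is 1999-01-04 (Monday).
The final due date is 1999-01-04.

1999-01-04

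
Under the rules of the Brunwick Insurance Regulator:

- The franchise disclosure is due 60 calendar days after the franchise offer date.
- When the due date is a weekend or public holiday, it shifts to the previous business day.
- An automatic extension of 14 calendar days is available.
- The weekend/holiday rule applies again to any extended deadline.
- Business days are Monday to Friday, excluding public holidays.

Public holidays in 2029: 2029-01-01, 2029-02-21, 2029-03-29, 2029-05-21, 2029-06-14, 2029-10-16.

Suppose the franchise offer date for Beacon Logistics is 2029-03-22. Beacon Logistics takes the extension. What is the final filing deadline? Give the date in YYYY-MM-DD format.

2029-06-01

From 2029-03-22, 60 calendar days later is 2029-05-21.
2029-05-21 is a listed holiday, so it moves to the preceding business day, 2029-05-18 (Friday).
With the 14-day extension, 2029-05-18 becomes 2029-06-01.
Since 2029-06-01 is a Friday and not a holiday, the date is unchanged.
So the filing is due 2029-06-01.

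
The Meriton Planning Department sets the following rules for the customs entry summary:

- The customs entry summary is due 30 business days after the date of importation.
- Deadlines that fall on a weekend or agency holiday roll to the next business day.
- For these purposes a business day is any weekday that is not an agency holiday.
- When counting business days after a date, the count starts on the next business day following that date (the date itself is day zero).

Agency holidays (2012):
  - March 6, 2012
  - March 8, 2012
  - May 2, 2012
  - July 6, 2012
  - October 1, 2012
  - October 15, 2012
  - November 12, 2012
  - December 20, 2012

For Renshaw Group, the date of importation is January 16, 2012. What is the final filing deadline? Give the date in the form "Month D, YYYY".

Counting 30 business days after January 16, 2012 (skipping weekends and listed holidays) reaches February 27, 2012.
February 27, 2012 falls on a Monday, which is a business day, so no adjustment is needed.
So the filing is due February 27, 2012.

February 27, 2012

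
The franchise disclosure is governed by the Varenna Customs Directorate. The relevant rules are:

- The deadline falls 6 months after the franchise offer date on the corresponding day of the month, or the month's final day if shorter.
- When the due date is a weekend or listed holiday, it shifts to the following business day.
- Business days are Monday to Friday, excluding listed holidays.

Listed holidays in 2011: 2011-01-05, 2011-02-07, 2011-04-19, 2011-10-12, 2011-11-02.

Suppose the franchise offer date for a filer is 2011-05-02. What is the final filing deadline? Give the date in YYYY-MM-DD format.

6 months after 2011-05-02, on the same day of the month, is 2011-11-02.
Because 2011-11-02 is a listed holiday, the deadline becomes 2011-11-03 (Thursday).
So the filing is due 2011-11-03.

2011-11-03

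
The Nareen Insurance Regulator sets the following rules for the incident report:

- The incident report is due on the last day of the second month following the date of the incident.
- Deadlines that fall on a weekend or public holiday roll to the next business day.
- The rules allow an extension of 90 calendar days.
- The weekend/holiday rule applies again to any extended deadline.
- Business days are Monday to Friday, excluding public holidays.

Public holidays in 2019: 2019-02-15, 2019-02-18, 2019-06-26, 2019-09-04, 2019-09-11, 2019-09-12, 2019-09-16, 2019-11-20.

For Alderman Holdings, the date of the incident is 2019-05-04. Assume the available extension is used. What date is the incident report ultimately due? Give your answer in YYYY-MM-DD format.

2 months after 2019-05-04 is July 2019; that month ends on 2019-07-31.
2019-07-31 is a Wednesday and not a listed holiday, so it stands.
Applying the 90-calendar-day extension: 2019-07-31 + 90 days = 2019-10-29.
2019-10-29 (Tuesday) is already a business day.
The final due date is 2019-10-29.

2019-10-29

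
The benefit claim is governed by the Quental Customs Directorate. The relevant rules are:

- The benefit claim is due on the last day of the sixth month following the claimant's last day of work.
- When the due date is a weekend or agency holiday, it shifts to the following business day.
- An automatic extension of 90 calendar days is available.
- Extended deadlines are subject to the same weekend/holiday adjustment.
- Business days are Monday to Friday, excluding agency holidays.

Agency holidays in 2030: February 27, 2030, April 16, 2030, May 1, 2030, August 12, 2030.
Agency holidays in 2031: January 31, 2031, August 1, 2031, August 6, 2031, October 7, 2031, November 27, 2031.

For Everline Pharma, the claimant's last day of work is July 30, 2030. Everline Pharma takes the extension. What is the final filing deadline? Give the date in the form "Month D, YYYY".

6 months after July 30, 2030 is January 2031; that month ends on January 31, 2031.
January 31, 2031 is a listed holiday, so it moves to the next business day, February 3, 2031 (Monday).
With the 90-day extension, February 3, 2031 becomes May 4, 2031.
Because May 4, 2031 is a Sunday, the deadline becomes May 5, 2031 (Monday).
So the filing is due May 5, 2031.

May 5, 2031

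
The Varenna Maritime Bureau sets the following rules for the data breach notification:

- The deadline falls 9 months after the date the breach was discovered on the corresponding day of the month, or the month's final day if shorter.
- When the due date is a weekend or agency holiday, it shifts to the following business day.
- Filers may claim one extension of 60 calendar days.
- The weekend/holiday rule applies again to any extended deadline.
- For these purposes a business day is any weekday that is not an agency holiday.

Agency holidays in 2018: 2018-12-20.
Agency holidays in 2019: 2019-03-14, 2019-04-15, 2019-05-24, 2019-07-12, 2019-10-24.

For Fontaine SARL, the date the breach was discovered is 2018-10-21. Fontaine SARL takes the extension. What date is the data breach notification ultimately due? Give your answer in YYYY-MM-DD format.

9 months from 2018-10-21 is 2019-07-21.
2019-07-21 is a Sunday; the next business day is 2019-07-22 (Monday).
The 60-calendar-day extension moves the deadline from 2019-07-22 to 2019-09-20.
2019-09-20 is a Friday and not a listed holiday, so it stands.
Final deadline: 2019-09-20.

2019-09-20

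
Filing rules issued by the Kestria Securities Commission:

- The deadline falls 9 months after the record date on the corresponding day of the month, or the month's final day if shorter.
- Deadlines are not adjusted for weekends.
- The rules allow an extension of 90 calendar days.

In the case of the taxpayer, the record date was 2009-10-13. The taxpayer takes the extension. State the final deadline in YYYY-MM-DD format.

2010-10-11

Moving 9 months forward from 2009-10-13 on the corresponding day gives 2010-07-13.
2010-07-13 is a Tuesday; no weekend or holiday adjustment applies.
The 90-calendar-day extension moves the deadline from 2010-07-13 to 2010-10-11.
No adjustment is made for weekends or holidays, so 2010-10-11 stands.
Deadline: 2010-10-11.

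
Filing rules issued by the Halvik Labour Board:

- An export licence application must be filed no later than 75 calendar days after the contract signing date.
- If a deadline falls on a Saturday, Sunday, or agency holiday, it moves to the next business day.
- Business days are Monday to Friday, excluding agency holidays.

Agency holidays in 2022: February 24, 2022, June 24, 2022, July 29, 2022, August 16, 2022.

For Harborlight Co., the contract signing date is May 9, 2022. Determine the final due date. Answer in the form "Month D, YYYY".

Trigger date May 9, 2022 + 75 calendar days = July 23, 2022.
Because July 23, 2022 is a Saturday, the deadline becomes July 25, 2022 (Monday).
Deadline: July 25, 2022.

July 25, 2022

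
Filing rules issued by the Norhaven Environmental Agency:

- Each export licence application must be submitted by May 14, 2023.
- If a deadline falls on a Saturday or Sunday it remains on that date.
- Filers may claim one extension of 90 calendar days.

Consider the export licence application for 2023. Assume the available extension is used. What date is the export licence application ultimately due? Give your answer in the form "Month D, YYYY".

The stated deadline is May 14, 2023.
May 14, 2023 is a Sunday; no weekend or holiday adjustment applies.
The 90-calendar-day extension moves the deadline from May 14, 2023 to August 12, 2023.
No adjustment is made for weekends or holidays, so August 12, 2023 stands.
Final deadline: August 12, 2023.

August 12, 2023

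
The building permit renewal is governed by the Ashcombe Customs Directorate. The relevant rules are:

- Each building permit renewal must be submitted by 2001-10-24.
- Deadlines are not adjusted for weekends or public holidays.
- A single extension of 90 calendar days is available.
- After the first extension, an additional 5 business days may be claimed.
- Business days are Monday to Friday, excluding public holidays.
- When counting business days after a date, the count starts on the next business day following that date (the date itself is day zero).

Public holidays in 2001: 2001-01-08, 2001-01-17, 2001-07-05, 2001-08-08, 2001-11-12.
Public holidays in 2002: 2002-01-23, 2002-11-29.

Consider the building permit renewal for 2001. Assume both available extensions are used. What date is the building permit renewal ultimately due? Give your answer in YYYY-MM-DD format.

The statutory due date is 2001-10-24.
2001-10-24 falls on a Wednesday. The rules make no weekend/holiday allowance, so it remains 2001-10-24.
The 90-calendar-day extension moves the deadline from 2001-10-24 to 2002-01-22.
2002-01-22 falls on a Tuesday. The rules make no weekend/holiday allowance, so it remains 2002-01-22.
Counting 5 further business days from 2002-01-22 reaches 2002-01-30.
2002-01-30 falls on a Wednesday. The rules make no weekend/holiday allowance, so it remains 2002-01-30.
So the filing is due 2002-01-30.

2002-01-30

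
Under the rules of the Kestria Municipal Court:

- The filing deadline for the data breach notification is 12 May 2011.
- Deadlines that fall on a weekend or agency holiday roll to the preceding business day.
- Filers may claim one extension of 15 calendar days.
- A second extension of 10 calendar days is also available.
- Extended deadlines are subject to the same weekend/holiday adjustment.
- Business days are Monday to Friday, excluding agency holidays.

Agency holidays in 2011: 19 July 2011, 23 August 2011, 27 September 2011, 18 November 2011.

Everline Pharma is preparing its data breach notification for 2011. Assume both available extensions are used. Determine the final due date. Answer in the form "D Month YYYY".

The statutory due date is 12 May 2011.
12 May 2011 (Thursday) is already a business day.
The 15-calendar-day extension moves the deadline from 12 May 2011 to 27 May 2011.
27 May 2011 (Friday) is already a business day.
Applying the 10-calendar-day extension: 27 May 2011 + 10 days = 6 June 2011.
6 June 2011 is a Monday and not a listed holiday, so it stands.
So the filing is due 6 June 2011.

6 June 2011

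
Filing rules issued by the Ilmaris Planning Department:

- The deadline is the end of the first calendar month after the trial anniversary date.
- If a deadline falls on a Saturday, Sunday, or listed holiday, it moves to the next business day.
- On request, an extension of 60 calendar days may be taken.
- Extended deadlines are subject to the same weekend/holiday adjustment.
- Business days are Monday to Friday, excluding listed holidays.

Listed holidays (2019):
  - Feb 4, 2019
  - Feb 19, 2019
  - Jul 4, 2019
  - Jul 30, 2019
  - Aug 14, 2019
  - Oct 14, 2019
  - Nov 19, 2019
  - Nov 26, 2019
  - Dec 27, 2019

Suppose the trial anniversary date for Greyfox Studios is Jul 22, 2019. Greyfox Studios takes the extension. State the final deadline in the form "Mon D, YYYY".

Nov 1, 2019

1 month after Jul 22, 2019 falls in August 2019; the last day of that month is Aug 31, 2019.
Because Aug 31, 2019 is a Saturday, the deadline becomes Sep 2, 2019 (Monday).
Add the 60 calendar-day extension to Sep 2, 2019: Nov 1, 2019.
Nov 1, 2019 is a Friday and not a listed holiday, so it stands.
So the filing is due Nov 1, 2019.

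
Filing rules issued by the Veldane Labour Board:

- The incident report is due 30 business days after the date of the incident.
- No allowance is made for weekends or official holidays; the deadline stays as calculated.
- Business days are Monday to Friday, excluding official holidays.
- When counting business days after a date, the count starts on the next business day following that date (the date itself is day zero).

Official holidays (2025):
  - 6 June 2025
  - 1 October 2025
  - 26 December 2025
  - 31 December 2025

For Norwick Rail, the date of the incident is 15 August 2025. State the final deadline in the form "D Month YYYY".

26 September 2025

Counting 30 business days after 15 August 2025 (skipping weekends and listed holidays) reaches 26 September 2025.
26 September 2025 is a Friday; no weekend or holiday adjustment applies.
The final due date is 26 September 2025.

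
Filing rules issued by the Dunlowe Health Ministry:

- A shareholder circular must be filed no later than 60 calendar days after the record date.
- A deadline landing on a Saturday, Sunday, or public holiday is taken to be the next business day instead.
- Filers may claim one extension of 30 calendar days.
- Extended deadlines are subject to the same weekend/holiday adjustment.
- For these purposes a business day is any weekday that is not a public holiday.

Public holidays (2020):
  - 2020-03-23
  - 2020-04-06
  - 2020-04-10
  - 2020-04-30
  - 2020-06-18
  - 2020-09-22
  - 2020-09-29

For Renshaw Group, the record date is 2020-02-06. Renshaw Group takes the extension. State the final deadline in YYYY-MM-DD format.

2020-05-07

Adding 60 calendar days to 2020-02-06 gives 2020-04-06.
Because 2020-04-06 is a listed holiday, the deadline becomes 2020-04-07 (Tuesday).
Applying the 30-calendar-day extension: 2020-04-07 + 30 days = 2020-05-07.
2020-05-07 is a Thursday and not a listed holiday, so it stands.
Final deadline: 2020-05-07.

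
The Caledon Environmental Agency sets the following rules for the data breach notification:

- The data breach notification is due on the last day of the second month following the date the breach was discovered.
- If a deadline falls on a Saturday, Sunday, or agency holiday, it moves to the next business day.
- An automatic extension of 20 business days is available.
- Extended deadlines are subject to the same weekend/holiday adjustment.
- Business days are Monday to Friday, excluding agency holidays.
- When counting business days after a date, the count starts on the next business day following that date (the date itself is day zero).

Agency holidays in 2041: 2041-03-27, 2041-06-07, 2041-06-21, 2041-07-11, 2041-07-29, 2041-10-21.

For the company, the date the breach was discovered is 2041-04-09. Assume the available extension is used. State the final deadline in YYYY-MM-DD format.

The second month after 2041-04-09 is June 2041, whose last day is 2041-06-30.
2041-06-30 is a Sunday; the next business day is 2041-07-01 (Monday).
Applying the 20-business-day extension: 20 business days after 2041-07-01 is 2041-07-31.
2041-07-31 falls on a Wednesday, which is a business day, so no adjustment is needed.
Deadline: 2041-07-31.

2041-07-31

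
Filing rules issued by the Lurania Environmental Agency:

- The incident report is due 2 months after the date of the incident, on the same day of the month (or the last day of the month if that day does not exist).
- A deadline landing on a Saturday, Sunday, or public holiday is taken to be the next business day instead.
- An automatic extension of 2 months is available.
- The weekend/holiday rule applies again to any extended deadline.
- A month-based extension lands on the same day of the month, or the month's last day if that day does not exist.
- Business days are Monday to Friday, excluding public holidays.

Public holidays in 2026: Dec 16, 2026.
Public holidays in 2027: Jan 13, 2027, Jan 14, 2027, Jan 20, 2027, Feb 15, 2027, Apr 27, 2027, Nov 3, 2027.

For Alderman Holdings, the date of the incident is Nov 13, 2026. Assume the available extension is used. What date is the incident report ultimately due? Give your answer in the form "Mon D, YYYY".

Mar 15, 2027

2 months from Nov 13, 2026 is Jan 13, 2027.
Jan 13, 2027 falls on a listed holiday. Rolling to the next business day gives Jan 15, 2027, a Friday.
Applying the 2 months extension: 2 months after Jan 15, 2027 is Mar 15, 2027.
Mar 15, 2027 is a Monday and not a listed holiday, so it stands.
The final due date is Mar 15, 2027.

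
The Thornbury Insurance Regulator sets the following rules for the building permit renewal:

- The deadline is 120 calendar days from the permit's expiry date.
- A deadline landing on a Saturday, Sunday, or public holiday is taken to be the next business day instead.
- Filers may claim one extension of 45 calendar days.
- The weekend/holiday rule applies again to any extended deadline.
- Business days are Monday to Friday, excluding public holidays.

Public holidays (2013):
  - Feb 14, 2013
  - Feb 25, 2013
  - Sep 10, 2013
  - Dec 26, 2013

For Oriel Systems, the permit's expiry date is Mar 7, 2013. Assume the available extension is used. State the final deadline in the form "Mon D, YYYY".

Adding 120 calendar days to Mar 7, 2013 gives Jul 5, 2013.
Jul 5, 2013 falls on a Friday, which is a business day, so no adjustment is needed.
With the 45-day extension, Jul 5, 2013 becomes Aug 19, 2013.
Aug 19, 2013 falls on a Monday, which is a business day, so no adjustment is needed.
So the filing is due Aug 19, 2013.

Aug 19, 2013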